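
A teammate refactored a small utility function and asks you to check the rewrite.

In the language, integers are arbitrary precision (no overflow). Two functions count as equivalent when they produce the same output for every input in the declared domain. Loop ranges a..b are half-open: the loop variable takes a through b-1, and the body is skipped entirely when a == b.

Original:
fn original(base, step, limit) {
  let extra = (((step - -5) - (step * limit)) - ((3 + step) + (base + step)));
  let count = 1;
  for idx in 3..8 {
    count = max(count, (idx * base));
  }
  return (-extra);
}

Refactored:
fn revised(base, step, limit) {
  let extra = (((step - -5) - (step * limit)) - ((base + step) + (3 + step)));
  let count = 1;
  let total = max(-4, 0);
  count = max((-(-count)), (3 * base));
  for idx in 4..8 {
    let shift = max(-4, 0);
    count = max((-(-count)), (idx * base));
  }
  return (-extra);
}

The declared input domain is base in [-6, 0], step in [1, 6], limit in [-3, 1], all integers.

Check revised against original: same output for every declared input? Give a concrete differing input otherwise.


Comparing the listings, the differences include: local variable names differ, and min/max/abs usage differs, and constant usage differs, and arithmetic usage differs, and loop structure differs, and statement counts differ.
Spot check at base=-5, step=2, limit=-1 — original: extra := 7 | count := 1 | iter idx=3: | count := 1 | iter idx=4: | count := 1 | iter idx=5: | count := 1 | iter idx=6: | count := 1 | iter idx=7: | count := 1 | result -7. revised: extra := 7 | count := 1 | total := 0 | count := 1 | iter idx=4: | shift := 0 | count := 1 | iter idx=5: | shift := 0 | count := 1 | iter idx=6: | shift := 0 | count := 1 | iter idx=7: | shift := 0 | count := 1 | result -7. Both give -7.
Every one of the 210 inputs gives matching results.
verdict: equivalent


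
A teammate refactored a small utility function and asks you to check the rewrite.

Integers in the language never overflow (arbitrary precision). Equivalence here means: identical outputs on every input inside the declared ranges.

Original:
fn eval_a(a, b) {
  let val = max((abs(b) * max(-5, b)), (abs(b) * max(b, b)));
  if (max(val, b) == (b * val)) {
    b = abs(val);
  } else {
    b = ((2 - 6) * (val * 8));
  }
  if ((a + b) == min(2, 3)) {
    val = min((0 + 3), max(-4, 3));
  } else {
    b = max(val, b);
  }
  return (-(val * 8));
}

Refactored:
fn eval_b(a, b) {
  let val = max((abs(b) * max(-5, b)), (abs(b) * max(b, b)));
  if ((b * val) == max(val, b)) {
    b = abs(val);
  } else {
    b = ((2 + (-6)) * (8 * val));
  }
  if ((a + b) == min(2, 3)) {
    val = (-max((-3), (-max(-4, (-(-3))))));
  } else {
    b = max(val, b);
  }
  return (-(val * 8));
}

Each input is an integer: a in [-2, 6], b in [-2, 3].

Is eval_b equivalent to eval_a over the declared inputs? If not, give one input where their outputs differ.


The two versions differ — the changes include min/max/abs usage differs, and arithmetic usage differs, and constant usage differs.
As a probe, take a=-1, b=0: eval_a runs val becomes 0; next (max(val, b) == (b * val)) evaluates to true; next b becomes 0; next ((a + b) == min(2, 3)) evaluates to false; next b becomes 0; next final value 0; eval_b runs val becomes 0; next ((b * val) == max(val, b)) evaluates to true; next b becomes 0; next ((a + b) == min(2, 3)) evaluates to false; next b becomes 0; next final value 0; both end at 0.
Every one of the 54 inputs gives matching results.
verdict: equivalent


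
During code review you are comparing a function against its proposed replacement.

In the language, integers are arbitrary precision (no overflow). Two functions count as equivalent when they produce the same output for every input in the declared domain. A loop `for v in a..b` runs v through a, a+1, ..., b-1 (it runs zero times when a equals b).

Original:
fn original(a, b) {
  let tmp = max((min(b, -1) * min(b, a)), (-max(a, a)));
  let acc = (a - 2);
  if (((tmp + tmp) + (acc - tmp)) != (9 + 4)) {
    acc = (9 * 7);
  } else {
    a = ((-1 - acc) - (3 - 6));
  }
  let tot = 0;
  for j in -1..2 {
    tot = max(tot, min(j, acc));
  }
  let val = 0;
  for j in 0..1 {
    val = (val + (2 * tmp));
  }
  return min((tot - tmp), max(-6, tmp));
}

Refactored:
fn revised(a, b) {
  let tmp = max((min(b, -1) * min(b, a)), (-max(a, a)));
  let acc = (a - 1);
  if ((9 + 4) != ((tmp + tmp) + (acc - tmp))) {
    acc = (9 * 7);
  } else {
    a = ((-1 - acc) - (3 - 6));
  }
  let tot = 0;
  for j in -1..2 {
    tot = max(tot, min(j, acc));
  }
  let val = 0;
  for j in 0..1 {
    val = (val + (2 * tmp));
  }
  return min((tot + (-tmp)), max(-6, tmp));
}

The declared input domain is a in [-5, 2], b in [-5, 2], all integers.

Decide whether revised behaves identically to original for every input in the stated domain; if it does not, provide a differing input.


These are not equivalent — on a=-5, b=-4 the outputs split (-20 vs -19).
original: tmp becomes 20; next acc becomes -7; next (((tmp + tmp) + (acc - tmp)) != (9 + 4)) evaluates to false; next a becomes 9; next tot becomes 0; next at j=-1:; next tot becomes 0; next at j=0:; next tot becomes 0; next at j=1:; next tot becomes 0; next val becomes 0; next at j=0:; next val becomes 40; next final value -20
revised: tmp becomes 20; next acc becomes -6; next ((9 + 4) != ((tmp + tmp) + (acc - tmp))) evaluates to true; next acc becomes 63; next tot becomes 0; next at j=-1:; next tot becomes 0; next at j=0:; next tot becomes 0; next at j=1:; next tot becomes 1; next val becomes 0; next at j=0:; next val becomes 40; next final value -19
verdict: not equivalent; witness: a=-5, b=-4


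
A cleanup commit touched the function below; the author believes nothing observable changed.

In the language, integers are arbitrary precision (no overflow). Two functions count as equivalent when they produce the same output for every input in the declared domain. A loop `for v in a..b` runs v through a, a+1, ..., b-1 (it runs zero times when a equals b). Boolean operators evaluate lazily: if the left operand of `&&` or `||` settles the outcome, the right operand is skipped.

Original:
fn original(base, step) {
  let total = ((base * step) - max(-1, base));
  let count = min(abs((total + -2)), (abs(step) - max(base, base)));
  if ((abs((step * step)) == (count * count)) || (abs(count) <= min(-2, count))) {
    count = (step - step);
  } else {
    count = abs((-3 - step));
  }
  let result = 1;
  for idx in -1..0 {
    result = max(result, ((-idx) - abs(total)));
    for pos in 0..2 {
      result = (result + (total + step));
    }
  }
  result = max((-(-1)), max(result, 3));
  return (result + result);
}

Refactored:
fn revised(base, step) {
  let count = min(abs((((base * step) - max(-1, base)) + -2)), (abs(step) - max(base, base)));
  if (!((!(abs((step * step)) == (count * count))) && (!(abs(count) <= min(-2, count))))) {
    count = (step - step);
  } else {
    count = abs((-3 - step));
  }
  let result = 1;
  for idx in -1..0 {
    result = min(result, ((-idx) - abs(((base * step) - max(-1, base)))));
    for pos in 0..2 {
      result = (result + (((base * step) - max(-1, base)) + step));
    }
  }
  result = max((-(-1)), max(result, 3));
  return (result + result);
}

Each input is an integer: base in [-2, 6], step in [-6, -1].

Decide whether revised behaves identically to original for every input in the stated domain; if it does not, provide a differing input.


Not equivalent: base=-2, step=-6 separates them (30 vs 6).
original: total := 13 | count := 8 | ((abs((step * step)) == (count * count)) || (abs(count) <= min(-2, count))): false | count := 3 | result := 1 | iter idx=-1: | result := 1 | iter pos=0: | result := 8 | iter pos=1: | result := 15 | result := 15 | result 30
revised: count := 8 | (!((!(abs((step * step)) == (count * count))) && (!(abs(count) <= min(-2, count))))): false | count := 3 | result := 1 | iter idx=-1: | result := -12 | iter pos=0: | result := -5 | iter pos=1: | result := 2 | result := 3 | result 6
verdict: not equivalent; witness: base=-2, step=-6


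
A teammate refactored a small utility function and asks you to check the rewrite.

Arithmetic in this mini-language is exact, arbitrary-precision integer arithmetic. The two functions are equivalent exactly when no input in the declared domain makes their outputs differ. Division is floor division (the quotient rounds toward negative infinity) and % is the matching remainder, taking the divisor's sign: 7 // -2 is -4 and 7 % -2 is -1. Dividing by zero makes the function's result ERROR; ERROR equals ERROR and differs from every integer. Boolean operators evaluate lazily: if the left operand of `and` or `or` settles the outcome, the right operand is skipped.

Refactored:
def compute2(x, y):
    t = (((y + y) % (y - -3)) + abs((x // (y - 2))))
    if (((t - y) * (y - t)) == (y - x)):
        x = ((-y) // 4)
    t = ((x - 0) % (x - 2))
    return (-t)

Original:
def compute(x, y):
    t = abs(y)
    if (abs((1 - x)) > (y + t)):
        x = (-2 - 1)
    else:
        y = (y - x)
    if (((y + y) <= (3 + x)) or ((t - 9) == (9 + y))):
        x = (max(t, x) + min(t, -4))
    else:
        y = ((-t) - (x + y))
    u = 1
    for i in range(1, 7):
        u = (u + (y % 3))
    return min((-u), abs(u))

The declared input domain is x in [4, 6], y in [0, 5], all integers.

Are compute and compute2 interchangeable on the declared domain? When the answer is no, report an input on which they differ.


These are not equivalent — on x=4, y=0 the outputs split (-1 vs 0).
compute: t becomes 0; next (abs((1 - x)) > (y + t)) evaluates to true; next x becomes -3; next (((y + y) <= (3 + x)) or ((t - 9) == (9 + y))) evaluates to true; next x becomes -4; next u becomes 1; next at i=1:; next u becomes 1; next at i=2:; next u becomes 1; next at i=3:; next u becomes 1; next at i=4:; next u becomes 1; next at i=5:; next u becomes 1; next at i=6:; next u becomes 1; next final value -1
compute2: t becomes 2; next (((t - y) * (y - t)) == (y - x)) evaluates to true; next x becomes 0; next t becomes 0; next final value 0
verdict: not equivalent; witness: x=4, y=0


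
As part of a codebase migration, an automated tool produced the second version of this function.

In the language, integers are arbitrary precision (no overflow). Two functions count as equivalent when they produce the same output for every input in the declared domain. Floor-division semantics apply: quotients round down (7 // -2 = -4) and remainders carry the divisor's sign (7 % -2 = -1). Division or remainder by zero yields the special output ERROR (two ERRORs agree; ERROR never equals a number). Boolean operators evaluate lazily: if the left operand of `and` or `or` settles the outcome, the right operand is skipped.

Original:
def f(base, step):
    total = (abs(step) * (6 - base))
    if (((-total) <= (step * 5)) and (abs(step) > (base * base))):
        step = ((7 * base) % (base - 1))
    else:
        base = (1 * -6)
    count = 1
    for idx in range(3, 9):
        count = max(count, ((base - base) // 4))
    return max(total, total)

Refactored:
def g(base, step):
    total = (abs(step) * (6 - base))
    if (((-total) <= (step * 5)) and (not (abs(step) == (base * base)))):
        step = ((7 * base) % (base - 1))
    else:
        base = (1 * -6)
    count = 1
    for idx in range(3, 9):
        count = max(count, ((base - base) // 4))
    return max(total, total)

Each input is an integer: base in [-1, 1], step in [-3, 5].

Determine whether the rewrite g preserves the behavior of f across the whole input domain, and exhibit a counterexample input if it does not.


Evaluate both at base=1, step=0.
f: total = 0; (((-total) <= (step * 5)) and (abs(step) > (base * base))) -> false; base = -6; count = 1; [idx=3]; count = 1; [idx=4]; count = 1; [idx=5]; count = 1; [idx=6]; count = 1; [idx=7]; count = 1; [idx=8]; count = 1; return 0
g: total = 0; (((-total) <= (step * 5)) and (not (abs(step) == (base * base)))) -> true; division by zero -> ERROR
0 and ERROR differ, so these are not the same function on this domain.
verdict: not equivalent; witness: base=1, step=0


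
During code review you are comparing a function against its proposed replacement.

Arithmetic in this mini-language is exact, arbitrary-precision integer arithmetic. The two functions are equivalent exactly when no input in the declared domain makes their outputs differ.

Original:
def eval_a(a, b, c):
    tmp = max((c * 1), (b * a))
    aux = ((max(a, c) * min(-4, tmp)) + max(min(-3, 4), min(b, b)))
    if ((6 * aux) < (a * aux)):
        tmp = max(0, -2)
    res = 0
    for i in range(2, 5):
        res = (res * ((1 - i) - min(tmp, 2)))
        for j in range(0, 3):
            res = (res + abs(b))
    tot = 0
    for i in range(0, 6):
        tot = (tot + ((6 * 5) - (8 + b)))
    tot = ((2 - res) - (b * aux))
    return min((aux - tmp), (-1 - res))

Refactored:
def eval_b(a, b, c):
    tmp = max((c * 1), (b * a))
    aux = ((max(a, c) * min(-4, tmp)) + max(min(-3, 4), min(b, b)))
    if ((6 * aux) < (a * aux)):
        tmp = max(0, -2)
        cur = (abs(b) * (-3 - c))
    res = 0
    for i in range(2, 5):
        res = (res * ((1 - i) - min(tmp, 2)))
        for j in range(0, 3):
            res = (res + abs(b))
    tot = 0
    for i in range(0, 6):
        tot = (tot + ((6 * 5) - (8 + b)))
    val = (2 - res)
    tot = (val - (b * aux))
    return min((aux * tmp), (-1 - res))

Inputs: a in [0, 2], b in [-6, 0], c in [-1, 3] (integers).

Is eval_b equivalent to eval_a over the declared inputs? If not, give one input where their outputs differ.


There is a counterexample at a=0, b=0, c=1: -4 on one side, -1 on the other.
eval_a: tmp becomes 1; next aux becomes -4; next ((6 * aux) < (a * aux)) evaluates to true; next tmp becomes 0; next res becomes 0; next at i=2:; next res becomes 0; next at j=0:; next res becomes 0; next at j=1:; next res becomes 0; next at j=2:; next res becomes 0; next at i=3:; next res becomes 0; next at j=0:; next res becomes 0; next at j=1:; next res becomes 0; next at j=2:; next res becomes 0; next at i=4:; next res becomes 0; next at j=0:; next res becomes 0; next at j=1:; next res becomes 0; next at j=2:; next res becomes 0; next tot becomes 0; next at i=0:; next tot becomes 22; next at i=1:; next tot becomes 44; next at i=2:; next tot becomes 66; next at i=3:; next tot becomes 88; next at i=4:; next tot becomes 110; next at i=5:; next tot becomes 132; next tot becomes 2; next final value -4
eval_b: tmp becomes 1; next aux becomes -4; next ((6 * aux) < (a * aux)) evaluates to true; next tmp becomes 0; next cur becomes 0; next res becomes 0; next at i=2:; next res becomes 0; next at j=0:; next res becomes 0; next at j=1:; next res becomes 0; next at j=2:; next res becomes 0; next at i=3:; next res becomes 0; next at j=0:; next res becomes 0; next at j=1:; next res becomes 0; next at j=2:; next res becomes 0; next at i=4:; next res becomes 0; next at j=0:; next res becomes 0; next at j=1:; next res becomes 0; next at j=2:; next res becomes 0; next tot becomes 0; next at i=0:; next tot becomes 22; next at i=1:; next tot becomes 44; next at i=2:; next tot becomes 66; next at i=3:; next tot becomes 88; next at i=4:; next tot becomes 110; next at i=5:; next tot becomes 132; next val becomes 2; next tot becomes 2; next final value -1
verdict: not equivalent; witness: a=0, b=0, c=1


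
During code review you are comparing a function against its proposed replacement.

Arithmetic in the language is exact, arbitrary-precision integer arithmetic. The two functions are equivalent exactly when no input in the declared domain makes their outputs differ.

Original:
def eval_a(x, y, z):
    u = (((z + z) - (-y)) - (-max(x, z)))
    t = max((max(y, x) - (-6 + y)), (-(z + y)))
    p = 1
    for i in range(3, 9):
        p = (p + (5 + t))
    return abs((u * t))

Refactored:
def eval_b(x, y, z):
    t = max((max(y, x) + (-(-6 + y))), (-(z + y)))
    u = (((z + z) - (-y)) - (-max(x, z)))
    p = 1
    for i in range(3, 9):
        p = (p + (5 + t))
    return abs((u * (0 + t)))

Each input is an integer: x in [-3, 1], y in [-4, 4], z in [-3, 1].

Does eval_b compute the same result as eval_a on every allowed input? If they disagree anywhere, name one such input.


Changes here: constant usage differs, plus arithmetic usage differs; the full 225-point sweep finds no disagreement.
verdict: equivalent


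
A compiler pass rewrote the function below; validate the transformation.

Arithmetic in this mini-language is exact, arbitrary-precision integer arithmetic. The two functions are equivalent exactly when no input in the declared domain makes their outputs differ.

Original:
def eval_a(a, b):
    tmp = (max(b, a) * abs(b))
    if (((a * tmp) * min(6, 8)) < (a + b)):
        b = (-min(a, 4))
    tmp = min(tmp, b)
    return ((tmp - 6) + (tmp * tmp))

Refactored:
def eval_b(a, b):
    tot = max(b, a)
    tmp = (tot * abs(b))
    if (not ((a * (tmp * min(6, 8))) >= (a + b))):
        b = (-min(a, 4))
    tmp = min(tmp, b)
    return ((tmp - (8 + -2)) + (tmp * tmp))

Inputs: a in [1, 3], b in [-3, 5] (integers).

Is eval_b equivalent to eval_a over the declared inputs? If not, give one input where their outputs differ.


Behavior is preserved: although boolean connective usage differs; and comparison usage differs; and local variable names differ; and statement counts differ; and arithmetic usage differs; and constant usage differs, the outputs never diverge.
Spot check at a=2, b=-1 — eval_a: tmp = 2; (((a * tmp) * min(6, 8)) < (a + b)) -> false; tmp = -1; return -6. eval_b: tot = 2; tmp = 2; (not ((a * (tmp * min(6, 8))) >= (a + b))) -> false; tmp = -1; return -6. Both give -6.
An exhaustive pass over the 27 declared inputs shows identical outputs.
verdict: equivalent


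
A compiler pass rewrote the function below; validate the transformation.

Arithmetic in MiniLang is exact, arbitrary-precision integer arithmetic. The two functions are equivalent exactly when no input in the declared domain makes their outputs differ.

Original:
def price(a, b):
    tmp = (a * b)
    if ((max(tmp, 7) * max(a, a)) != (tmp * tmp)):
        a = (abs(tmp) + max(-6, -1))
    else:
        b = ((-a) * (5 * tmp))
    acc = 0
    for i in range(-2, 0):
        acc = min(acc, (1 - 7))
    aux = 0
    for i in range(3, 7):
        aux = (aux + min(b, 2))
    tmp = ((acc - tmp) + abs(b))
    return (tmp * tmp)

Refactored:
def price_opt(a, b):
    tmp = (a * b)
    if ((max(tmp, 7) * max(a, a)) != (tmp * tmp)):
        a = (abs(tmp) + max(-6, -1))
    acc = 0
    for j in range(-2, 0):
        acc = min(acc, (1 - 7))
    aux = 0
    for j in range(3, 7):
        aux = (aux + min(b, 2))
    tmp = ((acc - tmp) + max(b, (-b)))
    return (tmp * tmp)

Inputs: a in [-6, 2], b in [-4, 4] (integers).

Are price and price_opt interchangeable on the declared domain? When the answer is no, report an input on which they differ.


Not equivalent: a=0, b=-4 separates them (36 vs 4).
price: tmp=0, then ((max(tmp, 7) * max(a, a)) != (tmp * tmp)) is false, then b=0, then acc=0, then (i=-2), then acc=-6, then (i=-1), then acc=-6, then aux=0, then (i=3), then aux=0, then (i=4), then aux=0, then (i=5), then aux=0, then (i=6), then aux=0, then tmp=-6, then returns 36
price_opt: tmp=0, then ((max(tmp, 7) * max(a, a)) != (tmp * tmp)) is false, then acc=0, then (j=-2), then acc=-6, then (j=-1), then acc=-6, then aux=0, then (j=3), then aux=-4, then (j=4), then aux=-8, then (j=5), then aux=-12, then (j=6), then aux=-16, then tmp=-2, then returns 4
verdict: not equivalent; witness: a=0, b=-4


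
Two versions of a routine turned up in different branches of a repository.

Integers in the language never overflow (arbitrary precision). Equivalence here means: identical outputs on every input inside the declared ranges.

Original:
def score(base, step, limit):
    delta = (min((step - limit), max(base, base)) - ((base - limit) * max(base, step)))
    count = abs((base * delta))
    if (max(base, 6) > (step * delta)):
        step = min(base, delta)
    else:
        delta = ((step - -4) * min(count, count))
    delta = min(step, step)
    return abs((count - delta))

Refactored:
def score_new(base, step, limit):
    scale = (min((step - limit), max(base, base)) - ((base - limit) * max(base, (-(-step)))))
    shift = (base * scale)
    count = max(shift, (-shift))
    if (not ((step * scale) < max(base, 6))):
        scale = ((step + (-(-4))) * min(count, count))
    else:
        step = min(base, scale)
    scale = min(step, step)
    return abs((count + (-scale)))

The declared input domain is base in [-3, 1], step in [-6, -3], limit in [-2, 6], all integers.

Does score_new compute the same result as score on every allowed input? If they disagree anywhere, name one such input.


Side by side, the visible changes include: boolean connective usage differs, and comparison usage differs, and local variable names differ, and min/max/abs usage differs, and arithmetic usage differs, and statement counts differ.
Spot check at base=-2, step=-3, limit=0 — score: delta=-7, then count=14, then (max(base, 6) > (step * delta)) is false, then delta=14, then delta=-3, then returns 17. score_new: scale=-7, then shift=14, then count=14, then (not ((step * scale) < max(base, 6))) is true, then scale=14, then scale=-3, then returns 17. Both give 17.
Sweeping the whole domain (180 inputs) finds no disagreement.
verdict: equivalent


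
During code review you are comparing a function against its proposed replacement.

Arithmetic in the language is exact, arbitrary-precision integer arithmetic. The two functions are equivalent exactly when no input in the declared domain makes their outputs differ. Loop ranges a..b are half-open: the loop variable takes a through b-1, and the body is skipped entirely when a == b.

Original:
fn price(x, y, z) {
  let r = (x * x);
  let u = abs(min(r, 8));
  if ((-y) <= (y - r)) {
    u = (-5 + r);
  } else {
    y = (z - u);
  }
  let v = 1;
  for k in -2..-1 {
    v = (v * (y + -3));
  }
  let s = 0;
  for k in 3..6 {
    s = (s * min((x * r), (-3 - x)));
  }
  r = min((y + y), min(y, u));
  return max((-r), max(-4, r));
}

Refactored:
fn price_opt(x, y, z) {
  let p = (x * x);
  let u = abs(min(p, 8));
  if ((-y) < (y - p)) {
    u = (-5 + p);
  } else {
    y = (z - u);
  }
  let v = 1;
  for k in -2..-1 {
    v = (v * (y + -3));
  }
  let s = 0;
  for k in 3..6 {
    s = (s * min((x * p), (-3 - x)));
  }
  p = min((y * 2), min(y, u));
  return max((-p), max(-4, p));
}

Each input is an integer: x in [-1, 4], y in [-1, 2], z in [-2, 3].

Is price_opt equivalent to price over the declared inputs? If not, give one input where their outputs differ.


The rewrite breaks on x=0, y=0, z=-2, where the results are 5 and 4.
price: r = 0; u = 0; ((-y) <= (y - r)) -> true; u = -5; v = 1; [k=-2]; v = -3; s = 0; [k=3]; s = 0; [k=4]; s = 0; [k=5]; s = 0; r = -5; return 5
price_opt: p = 0; u = 0; ((-y) < (y - p)) -> false; y = -2; v = 1; [k=-2]; v = -5; s = 0; [k=3]; s = 0; [k=4]; s = 0; [k=5]; s = 0; p = -4; return 4
verdict: not equivalent; witness: x=0, y=0, z=-2


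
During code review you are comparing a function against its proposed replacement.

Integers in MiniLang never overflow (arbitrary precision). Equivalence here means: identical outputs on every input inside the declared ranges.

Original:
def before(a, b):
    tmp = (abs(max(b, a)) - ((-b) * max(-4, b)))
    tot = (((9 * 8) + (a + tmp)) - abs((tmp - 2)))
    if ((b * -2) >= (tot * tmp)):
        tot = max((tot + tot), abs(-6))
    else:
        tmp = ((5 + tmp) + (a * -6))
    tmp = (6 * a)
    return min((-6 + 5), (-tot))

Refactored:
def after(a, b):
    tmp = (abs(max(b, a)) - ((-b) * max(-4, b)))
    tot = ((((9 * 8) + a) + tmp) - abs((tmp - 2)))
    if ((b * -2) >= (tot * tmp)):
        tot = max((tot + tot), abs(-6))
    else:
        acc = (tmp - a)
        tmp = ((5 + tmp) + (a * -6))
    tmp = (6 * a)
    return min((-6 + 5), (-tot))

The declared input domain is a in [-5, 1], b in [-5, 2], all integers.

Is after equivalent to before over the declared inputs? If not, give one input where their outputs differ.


The two versions differ — the changes include local variable names differ, plus arithmetic usage differs, plus statement counts differ.
Tracing a=-3, b=-4: before: tmp=19, then tot=71, then ((b * -2) >= (tot * tmp)) is false, then tmp=42, then tmp=-18, then returns -71 | after: tmp=19, then tot=71, then ((b * -2) >= (tot * tmp)) is false, then acc=22, then tmp=42, then tmp=-18, then returns -71 — matching result -71.
Every one of the 56 inputs gives matching results.
verdict: equivalent


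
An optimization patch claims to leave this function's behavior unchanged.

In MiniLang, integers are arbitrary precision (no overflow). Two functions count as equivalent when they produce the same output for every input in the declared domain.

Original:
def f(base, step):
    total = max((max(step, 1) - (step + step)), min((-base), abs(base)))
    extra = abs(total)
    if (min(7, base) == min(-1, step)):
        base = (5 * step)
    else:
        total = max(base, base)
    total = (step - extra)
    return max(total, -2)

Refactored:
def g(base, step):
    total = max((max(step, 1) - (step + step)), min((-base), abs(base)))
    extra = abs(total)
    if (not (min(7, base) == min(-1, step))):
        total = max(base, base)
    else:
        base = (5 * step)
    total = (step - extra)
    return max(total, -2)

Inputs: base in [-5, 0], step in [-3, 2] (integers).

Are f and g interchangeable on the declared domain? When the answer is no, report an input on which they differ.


The two are interchangeable: boolean connective usage differs, and every declared input agrees.
Spot check at base=0, step=-1 — f: total := 3 | extra := 3 | (min(7, base) == min(-1, step)): false | total := 0 | total := -4 | result -2. g: total := 3 | extra := 3 | (not (min(7, base) == min(-1, step))): true | total := 0 | total := -4 | result -2. Both give -2.
Across all 36 domain points the two functions coincide.
verdict: equivalent


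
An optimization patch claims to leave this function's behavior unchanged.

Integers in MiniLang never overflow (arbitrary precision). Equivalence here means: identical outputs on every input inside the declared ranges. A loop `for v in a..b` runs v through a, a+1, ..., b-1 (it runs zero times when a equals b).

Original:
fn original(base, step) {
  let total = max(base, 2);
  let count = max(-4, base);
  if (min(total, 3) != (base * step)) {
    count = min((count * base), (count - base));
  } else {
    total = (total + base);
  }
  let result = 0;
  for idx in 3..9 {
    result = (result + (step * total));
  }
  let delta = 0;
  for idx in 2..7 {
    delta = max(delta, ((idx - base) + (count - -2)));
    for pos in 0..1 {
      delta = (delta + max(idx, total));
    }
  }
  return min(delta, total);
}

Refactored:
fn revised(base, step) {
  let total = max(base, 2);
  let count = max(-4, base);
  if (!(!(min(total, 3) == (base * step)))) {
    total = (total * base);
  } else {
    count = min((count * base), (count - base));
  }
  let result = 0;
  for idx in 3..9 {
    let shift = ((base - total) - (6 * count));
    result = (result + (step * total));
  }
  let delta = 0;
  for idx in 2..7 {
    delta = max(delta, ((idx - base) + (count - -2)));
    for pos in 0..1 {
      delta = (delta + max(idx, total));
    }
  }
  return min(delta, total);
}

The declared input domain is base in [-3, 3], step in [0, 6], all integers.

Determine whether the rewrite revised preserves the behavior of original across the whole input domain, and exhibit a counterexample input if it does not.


Consider the input base=1, step=2.
original: total becomes 2; next count becomes 1; next (min(total, 3) != (base * step)) evaluates to false; next total becomes 3; next result becomes 0; next at idx=3:; next result becomes 6; next at idx=4:; next result becomes 12; next at idx=5:; next result becomes 18; next at idx=6:; next result becomes 24; next at idx=7:; next result becomes 30; next at idx=8:; next result becomes 36; next delta becomes 0; next at idx=2:; next delta becomes 4; next at pos=0:; next delta becomes 7; next at idx=3:; next delta becomes 7; next at pos=0:; next delta becomes 10; next at idx=4:; next delta becomes 10; next at pos=0:; next delta becomes 14; next at idx=5:; next delta becomes 14; next at pos=0:; next delta becomes 19; next at idx=6:; next delta becomes 19; next at pos=0:; next delta becomes 25; next final value 3
revised: total becomes 2; next count becomes 1; next (!(!(min(total, 3) == (base * step)))) evaluates to true; next total becomes 2; next result becomes 0; next at idx=3:; next shift becomes -7; next result becomes 4; next at idx=4:; next shift becomes -7; next result becomes 8; next at idx=5:; next shift becomes -7; next result becomes 12; next at idx=6:; next shift becomes -7; next result becomes 16; next at idx=7:; next shift becomes -7; next result becomes 20; next at idx=8:; next shift becomes -7; next result becomes 24; next delta becomes 0; next at idx=2:; next delta becomes 4; next at pos=0:; next delta becomes 6; next at idx=3:; next delta becomes 6; next at pos=0:; next delta becomes 9; next at idx=4:; next delta becomes 9; next at pos=0:; next delta becomes 13; next at idx=5:; next delta becomes 13; next at pos=0:; next delta becomes 18; next at idx=6:; next delta becomes 18; next at pos=0:; next delta becomes 24; next final value 2
3 and 2 differ, so these are not the same function on this domain.
verdict: not equivalent; witness: base=1, step=2


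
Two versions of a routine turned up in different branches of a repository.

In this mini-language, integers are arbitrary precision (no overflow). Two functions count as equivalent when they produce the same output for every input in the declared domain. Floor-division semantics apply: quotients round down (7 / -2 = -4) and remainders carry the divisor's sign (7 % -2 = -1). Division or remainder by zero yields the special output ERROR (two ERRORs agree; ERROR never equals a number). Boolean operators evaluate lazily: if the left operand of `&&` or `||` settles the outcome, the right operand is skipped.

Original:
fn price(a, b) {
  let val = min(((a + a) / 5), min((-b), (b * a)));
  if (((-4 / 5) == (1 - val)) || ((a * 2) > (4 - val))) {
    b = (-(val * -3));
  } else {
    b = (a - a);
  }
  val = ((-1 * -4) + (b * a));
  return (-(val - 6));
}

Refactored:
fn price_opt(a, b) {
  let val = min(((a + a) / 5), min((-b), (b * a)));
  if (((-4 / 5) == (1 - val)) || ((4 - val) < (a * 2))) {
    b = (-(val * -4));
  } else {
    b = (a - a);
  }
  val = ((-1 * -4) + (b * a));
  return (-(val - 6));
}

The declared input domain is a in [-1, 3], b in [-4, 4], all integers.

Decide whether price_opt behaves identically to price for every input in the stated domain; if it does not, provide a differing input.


Take a=3, b=1.
price: val=-1, then (((-4 / 5) == (1 - val)) || ((a * 2) > (4 - val))) is true, then b=-3, then val=-5, then returns 11
price_opt: val=-1, then (((-4 / 5) == (1 - val)) || ((4 - val) < (a * 2))) is true, then b=-4, then val=-8, then returns 14
11 vs 14 — the two versions disagree here.
verdict: not equivalent; witness: a=3, b=1


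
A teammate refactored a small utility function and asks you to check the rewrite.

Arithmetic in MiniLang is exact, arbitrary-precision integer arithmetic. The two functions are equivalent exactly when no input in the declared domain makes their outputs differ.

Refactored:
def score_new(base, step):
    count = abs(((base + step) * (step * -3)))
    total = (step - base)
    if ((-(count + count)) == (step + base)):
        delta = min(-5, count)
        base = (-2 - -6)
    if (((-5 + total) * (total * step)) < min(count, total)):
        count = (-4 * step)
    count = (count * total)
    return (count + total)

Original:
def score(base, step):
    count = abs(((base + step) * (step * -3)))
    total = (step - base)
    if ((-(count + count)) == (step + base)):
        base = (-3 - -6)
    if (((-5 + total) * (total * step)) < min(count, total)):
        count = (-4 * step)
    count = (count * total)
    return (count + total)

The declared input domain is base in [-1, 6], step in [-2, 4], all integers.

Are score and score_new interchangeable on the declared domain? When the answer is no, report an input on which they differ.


The edit looks behavioral (`-3` became `-2`), but over these ranges it never changes the outcome.
As a probe, take base=0, step=3: score runs count=27, then total=3, then ((-(count + count)) == (step + base)) is false, then (((-5 + total) * (total * step)) < min(count, total)) is true, then count=-12, then count=-36, then returns -33; score_new runs count=27, then total=3, then ((-(count + count)) == (step + base)) is false, then (((-5 + total) * (total * step)) < min(count, total)) is true, then count=-12, then count=-36, then returns -33; both end at -33.
An exhaustive pass over the 56 declared inputs shows identical outputs.
verdict: equivalent


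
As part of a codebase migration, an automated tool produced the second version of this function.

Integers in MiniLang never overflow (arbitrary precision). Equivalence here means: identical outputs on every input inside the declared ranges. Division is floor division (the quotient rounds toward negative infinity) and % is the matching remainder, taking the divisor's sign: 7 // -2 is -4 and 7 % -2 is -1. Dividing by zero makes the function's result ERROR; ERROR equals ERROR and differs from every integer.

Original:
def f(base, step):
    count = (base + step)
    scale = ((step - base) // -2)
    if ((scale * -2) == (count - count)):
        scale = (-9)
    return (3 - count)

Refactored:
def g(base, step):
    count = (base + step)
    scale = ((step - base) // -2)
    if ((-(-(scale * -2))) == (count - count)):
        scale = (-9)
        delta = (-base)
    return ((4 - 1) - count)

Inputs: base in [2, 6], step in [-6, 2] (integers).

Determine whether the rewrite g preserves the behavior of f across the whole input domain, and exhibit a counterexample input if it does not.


Comparing the listings, the differences include: constant usage differs; local variable names differ; statement counts differ; arithmetic usage differs.
As a probe, take base=3, step=-4: f runs count = -1; scale = 3; ((scale * -2) == (count - count)) -> false; return 4; g runs count = -1; scale = 3; ((-(-(scale * -2))) == (count - count)) -> false; return 4; both end at 4.
Across all 45 domain points the two functions coincide.
verdict: equivalent


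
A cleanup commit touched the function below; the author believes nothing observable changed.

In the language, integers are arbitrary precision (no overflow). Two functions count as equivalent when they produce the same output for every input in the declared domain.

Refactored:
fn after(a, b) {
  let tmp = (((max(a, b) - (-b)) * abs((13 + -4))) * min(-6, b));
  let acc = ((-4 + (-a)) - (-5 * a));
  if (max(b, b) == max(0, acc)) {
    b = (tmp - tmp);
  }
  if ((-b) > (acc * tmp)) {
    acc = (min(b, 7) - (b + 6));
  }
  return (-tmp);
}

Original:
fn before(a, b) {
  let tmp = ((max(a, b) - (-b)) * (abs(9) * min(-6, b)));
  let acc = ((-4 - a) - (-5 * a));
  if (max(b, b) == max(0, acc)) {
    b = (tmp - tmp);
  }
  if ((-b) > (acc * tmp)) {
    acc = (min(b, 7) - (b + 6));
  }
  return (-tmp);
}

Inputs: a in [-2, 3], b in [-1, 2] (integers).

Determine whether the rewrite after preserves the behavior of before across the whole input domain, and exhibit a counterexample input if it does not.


Comparing the listings, the differences include: arithmetic usage differs; and constant usage differs.
One worked example (a=3, b=2) — before: tmp = -270; acc = 8; (max(b, b) == max(0, acc)) -> false; ((-b) > (acc * tmp)) -> true; acc = -6; return 270; after: tmp = -270; acc = 8; (max(b, b) == max(0, acc)) -> false; ((-b) > (acc * tmp)) -> true; acc = -6; return 270; agreement on 270.
Checked all 24 inputs in the declared domain: the outputs agree on every one.
verdict: equivalent


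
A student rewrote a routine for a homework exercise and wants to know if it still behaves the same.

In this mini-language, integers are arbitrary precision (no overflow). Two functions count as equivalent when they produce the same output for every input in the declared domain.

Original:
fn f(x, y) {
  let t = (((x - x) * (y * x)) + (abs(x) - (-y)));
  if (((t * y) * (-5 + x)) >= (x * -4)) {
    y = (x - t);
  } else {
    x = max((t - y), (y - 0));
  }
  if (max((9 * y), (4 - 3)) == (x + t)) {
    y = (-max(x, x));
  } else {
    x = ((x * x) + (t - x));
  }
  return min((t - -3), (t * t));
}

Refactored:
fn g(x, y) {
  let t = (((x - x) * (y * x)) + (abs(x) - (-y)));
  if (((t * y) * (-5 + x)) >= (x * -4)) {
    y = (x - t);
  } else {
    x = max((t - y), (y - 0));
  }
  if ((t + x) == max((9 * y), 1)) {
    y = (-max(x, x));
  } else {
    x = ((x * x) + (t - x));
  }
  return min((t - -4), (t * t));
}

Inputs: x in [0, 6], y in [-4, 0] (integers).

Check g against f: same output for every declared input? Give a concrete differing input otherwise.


Try x=0, y=-4.
f: t becomes -4; next (((t * y) * (-5 + x)) >= (x * -4)) evaluates to false; next x becomes 0; next (max((9 * y), (4 - 3)) == (x + t)) evaluates to false; next x becomes -4; next final value -1
g: t becomes -4; next (((t * y) * (-5 + x)) >= (x * -4)) evaluates to false; next x becomes 0; next ((t + x) == max((9 * y), 1)) evaluates to false; next x becomes -4; next final value 0
-1 against 0: the behavior changed.
verdict: not equivalent; witness: x=0, y=-4


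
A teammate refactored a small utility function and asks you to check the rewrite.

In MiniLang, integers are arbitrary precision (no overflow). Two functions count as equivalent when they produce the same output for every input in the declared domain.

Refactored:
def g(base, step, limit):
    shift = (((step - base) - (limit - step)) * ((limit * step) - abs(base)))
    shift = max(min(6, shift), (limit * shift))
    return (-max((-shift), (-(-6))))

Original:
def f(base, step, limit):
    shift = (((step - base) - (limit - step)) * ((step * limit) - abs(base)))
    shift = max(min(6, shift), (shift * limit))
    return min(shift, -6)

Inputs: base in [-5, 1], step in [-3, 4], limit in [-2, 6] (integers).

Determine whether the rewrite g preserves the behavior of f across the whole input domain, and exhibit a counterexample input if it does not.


Behavior is preserved: although min/max/abs usage differs, the outputs never diverge.
One worked example (base=-1, step=0, limit=1) — f: shift = 0; shift = 0; return -6; g: shift = 0; shift = 0; return -6; agreement on -6.
Across all 504 domain points the two functions coincide.
verdict: equivalent


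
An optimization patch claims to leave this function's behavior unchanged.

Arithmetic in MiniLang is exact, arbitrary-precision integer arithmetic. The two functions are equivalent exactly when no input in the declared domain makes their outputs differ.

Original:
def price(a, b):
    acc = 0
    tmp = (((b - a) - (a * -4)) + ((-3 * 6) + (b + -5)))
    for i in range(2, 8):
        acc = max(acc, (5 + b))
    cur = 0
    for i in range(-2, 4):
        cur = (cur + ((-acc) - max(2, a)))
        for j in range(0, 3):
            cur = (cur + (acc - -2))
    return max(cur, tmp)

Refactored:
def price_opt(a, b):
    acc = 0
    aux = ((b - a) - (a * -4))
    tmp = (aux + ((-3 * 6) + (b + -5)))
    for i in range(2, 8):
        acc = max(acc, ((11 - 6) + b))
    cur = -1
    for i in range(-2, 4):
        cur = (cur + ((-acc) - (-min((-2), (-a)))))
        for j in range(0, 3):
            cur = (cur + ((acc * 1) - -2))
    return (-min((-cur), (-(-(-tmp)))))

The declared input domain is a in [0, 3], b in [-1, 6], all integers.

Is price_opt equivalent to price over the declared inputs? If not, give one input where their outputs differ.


a=0, b=-1 yields 72 from price but 71 from price_opt.
verdict: not equivalent; witness: a=0, b=-1


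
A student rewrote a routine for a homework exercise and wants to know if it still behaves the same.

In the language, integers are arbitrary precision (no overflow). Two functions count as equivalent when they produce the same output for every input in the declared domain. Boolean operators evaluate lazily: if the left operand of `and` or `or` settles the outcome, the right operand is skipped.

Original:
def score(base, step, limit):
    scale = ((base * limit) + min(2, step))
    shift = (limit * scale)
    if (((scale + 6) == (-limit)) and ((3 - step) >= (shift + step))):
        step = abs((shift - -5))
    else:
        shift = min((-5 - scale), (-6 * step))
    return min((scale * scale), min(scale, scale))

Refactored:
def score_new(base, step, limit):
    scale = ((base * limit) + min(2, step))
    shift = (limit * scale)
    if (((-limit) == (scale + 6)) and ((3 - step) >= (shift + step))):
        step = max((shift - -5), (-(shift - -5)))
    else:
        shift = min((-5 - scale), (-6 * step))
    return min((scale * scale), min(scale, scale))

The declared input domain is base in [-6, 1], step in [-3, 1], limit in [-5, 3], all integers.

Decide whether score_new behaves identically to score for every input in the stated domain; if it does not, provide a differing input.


Behavior is preserved: although constant usage differs, plus arithmetic usage differs, plus min/max/abs usage differs, the outputs never diverge.
As a probe, take base=0, step=-1, limit=-2: score runs scale=-1, then shift=2, then (((scale + 6) == (-limit)) and ((3 - step) >= (shift + step))) is false, then shift=-4, then returns -1; score_new runs scale=-1, then shift=2, then (((-limit) == (scale + 6)) and ((3 - step) >= (shift + step))) is false, then shift=-4, then returns -1; both end at -1.
Checked all 360 inputs in the declared domain: the outputs agree on every one.
verdict: equivalent
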